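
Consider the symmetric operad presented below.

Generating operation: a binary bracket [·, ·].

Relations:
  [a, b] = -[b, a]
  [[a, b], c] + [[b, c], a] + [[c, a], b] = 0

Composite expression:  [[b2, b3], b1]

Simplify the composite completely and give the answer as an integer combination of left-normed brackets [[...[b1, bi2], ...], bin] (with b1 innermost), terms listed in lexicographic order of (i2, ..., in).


Skip Jacobi rewriting: expand, keep b1-initial words, read off terms.
Composite bracket: [[b2, b3], b1]
Full expansion: 4 signed words from ab - ba (2^2 = 4).
Only words starting with b1 matter:
  the word b1b2b3 carries sign -1 and contributes -[[b1, b2], b3]
  the word b1b3b2 carries sign +1 and contributes +[[b1, b3], b2]

-[[b1, b2], b3] + [[b1, b3], b2]


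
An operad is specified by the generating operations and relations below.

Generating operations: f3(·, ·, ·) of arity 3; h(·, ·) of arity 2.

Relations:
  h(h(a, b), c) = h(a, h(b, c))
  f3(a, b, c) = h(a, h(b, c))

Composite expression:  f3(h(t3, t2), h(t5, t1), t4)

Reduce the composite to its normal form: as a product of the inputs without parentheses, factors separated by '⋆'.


Under associativity of f3, the answer is the t's in reading order.
h(t3, t2) flattens to t3 ⋆ t2
h(t5, t1) flattens to t5 ⋆ t1
f3(h(t3, t2), h(t5, t1), t4) flattens to t3 ⋆ t2 ⋆ t5 ⋆ t1 ⋆ t4

t3 ⋆ t2 ⋆ t5 ⋆ t1 ⋆ t4


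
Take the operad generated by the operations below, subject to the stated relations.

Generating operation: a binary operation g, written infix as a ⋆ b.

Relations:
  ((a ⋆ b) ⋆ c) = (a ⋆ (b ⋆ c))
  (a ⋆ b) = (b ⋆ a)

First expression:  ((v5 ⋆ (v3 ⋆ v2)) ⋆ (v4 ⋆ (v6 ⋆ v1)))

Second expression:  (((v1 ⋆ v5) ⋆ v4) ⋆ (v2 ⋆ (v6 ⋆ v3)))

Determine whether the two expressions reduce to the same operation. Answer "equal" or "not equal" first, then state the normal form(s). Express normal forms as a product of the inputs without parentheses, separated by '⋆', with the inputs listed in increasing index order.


equal; both compose to v1 ⋆ v2 ⋆ v3 ⋆ v4 ⋆ v5 ⋆ v6

Reducing the first expression gives v1 ⋆ v2 ⋆ v3 ⋆ v4 ⋆ v5 ⋆ v6
Reducing the second expression gives v1 ⋆ v2 ⋆ v3 ⋆ v4 ⋆ v5 ⋆ v6
Same normal form: equal.


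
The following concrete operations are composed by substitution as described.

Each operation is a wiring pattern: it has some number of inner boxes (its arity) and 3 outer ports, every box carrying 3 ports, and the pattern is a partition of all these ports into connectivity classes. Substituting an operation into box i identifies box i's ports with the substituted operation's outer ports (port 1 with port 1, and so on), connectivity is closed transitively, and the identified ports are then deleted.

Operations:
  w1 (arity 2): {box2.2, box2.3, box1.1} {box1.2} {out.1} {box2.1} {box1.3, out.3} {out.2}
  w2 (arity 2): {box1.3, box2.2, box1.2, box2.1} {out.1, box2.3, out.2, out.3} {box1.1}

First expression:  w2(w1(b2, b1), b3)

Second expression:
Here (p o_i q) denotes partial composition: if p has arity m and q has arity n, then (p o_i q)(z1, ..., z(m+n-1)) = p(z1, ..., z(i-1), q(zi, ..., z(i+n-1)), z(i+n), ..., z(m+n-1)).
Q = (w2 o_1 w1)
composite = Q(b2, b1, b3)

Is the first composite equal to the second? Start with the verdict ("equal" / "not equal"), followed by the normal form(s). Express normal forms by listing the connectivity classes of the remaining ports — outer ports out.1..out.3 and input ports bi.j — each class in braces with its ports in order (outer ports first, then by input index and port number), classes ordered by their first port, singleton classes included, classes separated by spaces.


equal; the common form is {out.1, out.2, out.3, b3.3} {b1.1} {b1.2, b1.3, b2.1} {b2.2} {b2.3, b3.1, b3.2}

The first expression reduces to {out.1, out.2, out.3, b3.3} {b1.1} {b1.2, b1.3, b2.1} {b2.2} {b2.3, b3.1, b3.2}
The second expression reduces to {out.1, out.2, out.3, b3.3} {b1.1} {b1.2, b1.3, b2.1} {b2.2} {b2.3, b3.1, b3.2}
The forms coincide; equal.


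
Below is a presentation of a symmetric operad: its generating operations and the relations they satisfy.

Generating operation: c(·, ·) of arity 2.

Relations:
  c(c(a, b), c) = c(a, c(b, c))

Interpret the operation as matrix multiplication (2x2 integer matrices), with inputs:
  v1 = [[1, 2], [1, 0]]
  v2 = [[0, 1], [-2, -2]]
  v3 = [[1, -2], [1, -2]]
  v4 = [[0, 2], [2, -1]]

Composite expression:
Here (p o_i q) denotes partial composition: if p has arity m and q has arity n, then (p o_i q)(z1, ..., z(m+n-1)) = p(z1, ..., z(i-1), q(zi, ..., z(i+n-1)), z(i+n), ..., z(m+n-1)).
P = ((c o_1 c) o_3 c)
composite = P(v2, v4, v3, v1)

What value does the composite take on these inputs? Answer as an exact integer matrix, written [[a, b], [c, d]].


[[-1, 2], [6, -12]]


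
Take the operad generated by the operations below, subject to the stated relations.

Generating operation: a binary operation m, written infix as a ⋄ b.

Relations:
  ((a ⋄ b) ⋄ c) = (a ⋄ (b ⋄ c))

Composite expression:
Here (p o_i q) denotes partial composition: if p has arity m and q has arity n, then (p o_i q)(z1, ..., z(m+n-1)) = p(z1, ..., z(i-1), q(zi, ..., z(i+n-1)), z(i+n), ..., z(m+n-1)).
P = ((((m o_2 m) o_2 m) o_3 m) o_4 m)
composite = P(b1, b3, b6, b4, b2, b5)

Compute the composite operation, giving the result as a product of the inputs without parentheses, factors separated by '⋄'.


Associativity of m dissolves the nesting; only the b-input order survives.
(b4 ⋄ b2) reduces to b4 ⋄ b2
(b6 ⋄ (b4 ⋄ b2)) reduces to b6 ⋄ b4 ⋄ b2
(b3 ⋄ (b6 ⋄ (b4 ⋄ b2))) reduces to b3 ⋄ b6 ⋄ b4 ⋄ b2
((b3 ⋄ (b6 ⋄ (b4 ⋄ b2))) ⋄ b5) reduces to b3 ⋄ b6 ⋄ b4 ⋄ b2 ⋄ b5
(b1 ⋄ ((b3 ⋄ (b6 ⋄ (b4 ⋄ b2))) ⋄ b5)) reduces to b1 ⋄ b3 ⋄ b6 ⋄ b4 ⋄ b2 ⋄ b5

b1 ⋄ b3 ⋄ b6 ⋄ b4 ⋄ b2 ⋄ b5


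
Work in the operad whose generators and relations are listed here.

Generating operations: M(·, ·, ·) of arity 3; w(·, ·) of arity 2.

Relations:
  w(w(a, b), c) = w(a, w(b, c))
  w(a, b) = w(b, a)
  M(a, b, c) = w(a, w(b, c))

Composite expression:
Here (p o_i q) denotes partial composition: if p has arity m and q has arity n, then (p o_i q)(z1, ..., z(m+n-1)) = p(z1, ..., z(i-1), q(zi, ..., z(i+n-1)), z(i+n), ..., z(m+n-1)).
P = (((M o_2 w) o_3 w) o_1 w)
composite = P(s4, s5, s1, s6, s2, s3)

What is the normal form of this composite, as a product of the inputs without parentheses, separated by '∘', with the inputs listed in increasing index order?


s1 ∘ s2 ∘ s3 ∘ s4 ∘ s5 ∘ s6


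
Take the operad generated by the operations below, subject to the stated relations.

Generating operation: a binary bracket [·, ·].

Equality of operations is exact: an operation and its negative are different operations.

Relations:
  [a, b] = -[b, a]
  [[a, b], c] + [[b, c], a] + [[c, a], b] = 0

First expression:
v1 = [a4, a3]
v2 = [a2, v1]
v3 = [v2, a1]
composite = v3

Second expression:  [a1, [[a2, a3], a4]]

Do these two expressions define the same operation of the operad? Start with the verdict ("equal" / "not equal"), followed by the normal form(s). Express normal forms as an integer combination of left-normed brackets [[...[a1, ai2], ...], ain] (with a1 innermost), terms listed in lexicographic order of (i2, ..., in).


not equal — first [[[a1, a2], a3], a4] - [[[a1, a2], a4], a3] - [[[a1, a3], a4], a2] + [[[a1, a4], a3], a2], second [[[a1, a2], a3], a4] - [[[a1, a3], a2], a4] - [[[a1, a4], a2], a3] + [[[a1, a4], a3], a2]


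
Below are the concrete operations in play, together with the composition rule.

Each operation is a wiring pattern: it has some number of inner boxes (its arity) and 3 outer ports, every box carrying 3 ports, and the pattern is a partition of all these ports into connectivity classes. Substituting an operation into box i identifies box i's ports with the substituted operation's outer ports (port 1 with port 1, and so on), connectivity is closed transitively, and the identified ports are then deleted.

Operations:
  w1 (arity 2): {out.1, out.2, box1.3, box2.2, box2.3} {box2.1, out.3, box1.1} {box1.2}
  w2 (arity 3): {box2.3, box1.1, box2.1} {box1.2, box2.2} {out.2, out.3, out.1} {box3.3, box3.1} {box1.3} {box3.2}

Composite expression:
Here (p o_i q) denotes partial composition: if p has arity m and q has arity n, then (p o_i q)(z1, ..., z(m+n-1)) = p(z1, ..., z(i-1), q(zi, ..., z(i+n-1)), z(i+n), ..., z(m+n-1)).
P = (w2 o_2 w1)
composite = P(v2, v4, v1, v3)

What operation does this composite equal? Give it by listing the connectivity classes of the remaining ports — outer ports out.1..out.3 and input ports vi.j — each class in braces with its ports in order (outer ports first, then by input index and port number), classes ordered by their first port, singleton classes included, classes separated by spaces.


Substituting into w2 glues patterns; closure does the rest.
after w1, the pattern on (v4, v1) reads {out.1, out.2, v1.2, v1.3, v4.3} {out.3, v1.1, v4.1} {v4.2} (out.j = its outer ports)
after w2, the pattern on (v2, v4, v1, v3) reads {out.1, out.2, out.3} {v1.1, v1.2, v1.3, v2.1, v2.2, v4.1, v4.3} {v2.3} {v3.1, v3.3} {v3.2} {v4.2} (out.j = its outer ports)

{out.1, out.2, out.3} {v1.1, v1.2, v1.3, v2.1, v2.2, v4.1, v4.3} {v2.3} {v3.1, v3.3} {v3.2} {v4.2}


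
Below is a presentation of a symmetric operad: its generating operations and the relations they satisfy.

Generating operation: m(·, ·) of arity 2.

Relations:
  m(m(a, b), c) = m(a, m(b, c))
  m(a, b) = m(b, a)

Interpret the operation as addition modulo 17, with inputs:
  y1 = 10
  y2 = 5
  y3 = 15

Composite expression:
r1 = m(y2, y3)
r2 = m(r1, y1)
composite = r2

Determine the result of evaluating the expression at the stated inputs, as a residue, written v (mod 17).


m(y2, y3) = 3
m(m(y2, y3), y1) = 13

13 (mod 17)


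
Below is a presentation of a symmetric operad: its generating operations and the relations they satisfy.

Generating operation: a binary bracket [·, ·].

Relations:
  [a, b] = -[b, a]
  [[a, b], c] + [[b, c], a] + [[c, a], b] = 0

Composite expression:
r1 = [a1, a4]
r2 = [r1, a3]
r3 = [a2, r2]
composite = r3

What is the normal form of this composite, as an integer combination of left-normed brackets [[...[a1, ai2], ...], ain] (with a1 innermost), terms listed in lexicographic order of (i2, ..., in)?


-[[[a1, a4], a3], a2]

Skip Jacobi rewriting: expand, keep a1-initial words, read off terms.
Composite bracket: [a2, [[a1, a4], a3]]
Full expansion: 8 signed words from ab - ba (2^3 = 8).
Words beginning with a1 determine it all:
  from a1a4a3a2, sign -1: term -[[[a1, a4], a3], a2]


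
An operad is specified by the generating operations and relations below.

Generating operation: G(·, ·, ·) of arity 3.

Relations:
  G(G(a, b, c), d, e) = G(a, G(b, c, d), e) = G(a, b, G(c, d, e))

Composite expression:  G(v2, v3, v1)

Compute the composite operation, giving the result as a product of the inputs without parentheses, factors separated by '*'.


The G-tree's shape is irrelevant; the v-reading-order decides.
G(v2, v3, v1) reduces to v2 * v3 * v1

v2 * v3 * v1


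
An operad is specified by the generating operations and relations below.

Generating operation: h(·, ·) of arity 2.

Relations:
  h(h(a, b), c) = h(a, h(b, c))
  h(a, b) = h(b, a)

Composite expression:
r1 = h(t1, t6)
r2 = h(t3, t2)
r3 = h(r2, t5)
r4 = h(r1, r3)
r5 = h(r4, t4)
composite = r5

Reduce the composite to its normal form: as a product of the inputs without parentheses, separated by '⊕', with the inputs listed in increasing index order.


t1 ⊕ t2 ⊕ t3 ⊕ t4 ⊕ t5 ⊕ t6

With h associative and commutative, the t-input set is all that matters.
h(t1, t6) flattens to t1 ⊕ t6
h(t3, t2) flattens to t3 ⊕ t2
h(h(t3, t2), t5) flattens to t3 ⊕ t2 ⊕ t5
h(h(t1, t6), h(h(t3, t2), t5)) flattens to t1 ⊕ t6 ⊕ t3 ⊕ t2 ⊕ t5
h(h(h(t1, t6), h(h(t3, t2), t5)), t4) flattens to t1 ⊕ t6 ⊕ t3 ⊕ t2 ⊕ t5 ⊕ t4
commutativity sorts the factors: t1 ⊕ t2 ⊕ t3 ⊕ t4 ⊕ t5 ⊕ t6


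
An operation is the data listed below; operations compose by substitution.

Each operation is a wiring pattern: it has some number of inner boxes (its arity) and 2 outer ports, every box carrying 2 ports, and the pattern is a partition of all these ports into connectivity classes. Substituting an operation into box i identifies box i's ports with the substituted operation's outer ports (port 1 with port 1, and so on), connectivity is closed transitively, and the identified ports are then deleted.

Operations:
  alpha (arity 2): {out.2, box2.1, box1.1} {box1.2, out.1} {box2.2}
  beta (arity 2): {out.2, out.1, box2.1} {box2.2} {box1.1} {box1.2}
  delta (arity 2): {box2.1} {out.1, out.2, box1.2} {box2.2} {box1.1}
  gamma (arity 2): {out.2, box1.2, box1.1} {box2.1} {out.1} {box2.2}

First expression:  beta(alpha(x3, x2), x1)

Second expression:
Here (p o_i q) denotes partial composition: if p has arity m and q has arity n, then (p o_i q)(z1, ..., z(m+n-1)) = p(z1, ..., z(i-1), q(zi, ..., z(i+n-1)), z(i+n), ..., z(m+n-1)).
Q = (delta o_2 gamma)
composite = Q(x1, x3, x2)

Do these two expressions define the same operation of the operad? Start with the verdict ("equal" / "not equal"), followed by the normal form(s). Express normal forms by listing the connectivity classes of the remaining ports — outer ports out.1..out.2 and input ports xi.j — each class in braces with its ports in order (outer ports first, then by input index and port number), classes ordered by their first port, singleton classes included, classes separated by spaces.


not equal: they reduce to {out.1, out.2, x1.1} {x1.2} {x2.1, x3.1} {x2.2} {x3.2} and {out.1, out.2, x1.2} {x1.1} {x2.1} {x2.2} {x3.1, x3.2}

The first expression reduces to {out.1, out.2, x1.1} {x1.2} {x2.1, x3.1} {x2.2} {x3.2}
The second expression reduces to {out.1, out.2, x1.2} {x1.1} {x2.1} {x2.2} {x3.1, x3.2}
The forms do not match — not equal.


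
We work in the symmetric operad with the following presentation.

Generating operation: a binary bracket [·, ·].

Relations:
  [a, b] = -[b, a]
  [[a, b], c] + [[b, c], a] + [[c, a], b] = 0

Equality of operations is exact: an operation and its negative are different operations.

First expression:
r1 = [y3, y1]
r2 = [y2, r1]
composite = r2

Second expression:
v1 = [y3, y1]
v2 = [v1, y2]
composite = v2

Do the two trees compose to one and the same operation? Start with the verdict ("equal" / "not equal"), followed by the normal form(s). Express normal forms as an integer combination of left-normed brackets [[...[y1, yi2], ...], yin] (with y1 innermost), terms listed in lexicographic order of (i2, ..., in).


Reducing the first expression gives [[y1, y3], y2]
Reducing the second expression gives -[[y1, y3], y2]
The normal forms differ: not equal.

not equal — first [[y1, y3], y2], second -[[y1, y3], y2]


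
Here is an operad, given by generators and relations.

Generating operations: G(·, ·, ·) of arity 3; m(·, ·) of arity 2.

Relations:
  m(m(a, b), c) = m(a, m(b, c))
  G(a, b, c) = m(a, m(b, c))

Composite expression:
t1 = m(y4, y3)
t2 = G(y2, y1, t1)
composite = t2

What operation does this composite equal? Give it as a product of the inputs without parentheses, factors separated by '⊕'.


y2 ⊕ y1 ⊕ y4 ⊕ y3

Under associativity of G, the answer is the y's in reading order.
m(y4, y3) flattens to y4 ⊕ y3
G(y2, y1, m(y4, y3)) flattens to y2 ⊕ y1 ⊕ y4 ⊕ y3


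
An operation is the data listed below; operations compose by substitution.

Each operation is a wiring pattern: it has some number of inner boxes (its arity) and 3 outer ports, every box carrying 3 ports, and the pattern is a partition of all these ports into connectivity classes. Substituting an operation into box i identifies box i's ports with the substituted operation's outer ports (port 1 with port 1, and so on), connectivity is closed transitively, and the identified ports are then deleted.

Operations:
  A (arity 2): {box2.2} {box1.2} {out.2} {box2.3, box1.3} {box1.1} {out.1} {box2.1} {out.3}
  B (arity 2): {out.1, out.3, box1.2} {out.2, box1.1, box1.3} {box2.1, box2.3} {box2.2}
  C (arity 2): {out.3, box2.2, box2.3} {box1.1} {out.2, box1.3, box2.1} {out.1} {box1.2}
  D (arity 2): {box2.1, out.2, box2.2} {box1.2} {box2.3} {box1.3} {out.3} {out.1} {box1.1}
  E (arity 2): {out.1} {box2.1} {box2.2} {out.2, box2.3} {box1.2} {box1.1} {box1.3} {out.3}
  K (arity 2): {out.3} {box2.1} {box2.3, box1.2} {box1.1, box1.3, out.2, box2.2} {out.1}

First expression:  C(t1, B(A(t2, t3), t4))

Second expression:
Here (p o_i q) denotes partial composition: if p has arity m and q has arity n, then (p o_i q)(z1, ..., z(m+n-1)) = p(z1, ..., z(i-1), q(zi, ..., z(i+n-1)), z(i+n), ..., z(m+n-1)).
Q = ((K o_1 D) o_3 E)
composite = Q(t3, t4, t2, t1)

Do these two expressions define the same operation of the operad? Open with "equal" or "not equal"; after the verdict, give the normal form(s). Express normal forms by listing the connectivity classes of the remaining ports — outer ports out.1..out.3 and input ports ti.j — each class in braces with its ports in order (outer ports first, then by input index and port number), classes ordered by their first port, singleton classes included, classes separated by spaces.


not equal — first {out.1} {out.2, out.3, t1.3} {t1.1} {t1.2} {t2.1} {t2.2} {t2.3, t3.3} {t3.1} {t3.2} {t4.1, t4.3} {t4.2}, second {out.1} {out.2, t1.3} {out.3} {t1.1} {t1.2} {t2.1} {t2.2} {t2.3} {t3.1} {t3.2} {t3.3} {t4.1, t4.2} {t4.3}

The first expression reduces to {out.1} {out.2, out.3, t1.3} {t1.1} {t1.2} {t2.1} {t2.2} {t2.3, t3.3} {t3.1} {t3.2} {t4.1, t4.3} {t4.2}
The second expression reduces to {out.1} {out.2, t1.3} {out.3} {t1.1} {t1.2} {t2.1} {t2.2} {t2.3} {t3.1} {t3.2} {t3.3} {t4.1, t4.2} {t4.3}
Different reductions; not equal.


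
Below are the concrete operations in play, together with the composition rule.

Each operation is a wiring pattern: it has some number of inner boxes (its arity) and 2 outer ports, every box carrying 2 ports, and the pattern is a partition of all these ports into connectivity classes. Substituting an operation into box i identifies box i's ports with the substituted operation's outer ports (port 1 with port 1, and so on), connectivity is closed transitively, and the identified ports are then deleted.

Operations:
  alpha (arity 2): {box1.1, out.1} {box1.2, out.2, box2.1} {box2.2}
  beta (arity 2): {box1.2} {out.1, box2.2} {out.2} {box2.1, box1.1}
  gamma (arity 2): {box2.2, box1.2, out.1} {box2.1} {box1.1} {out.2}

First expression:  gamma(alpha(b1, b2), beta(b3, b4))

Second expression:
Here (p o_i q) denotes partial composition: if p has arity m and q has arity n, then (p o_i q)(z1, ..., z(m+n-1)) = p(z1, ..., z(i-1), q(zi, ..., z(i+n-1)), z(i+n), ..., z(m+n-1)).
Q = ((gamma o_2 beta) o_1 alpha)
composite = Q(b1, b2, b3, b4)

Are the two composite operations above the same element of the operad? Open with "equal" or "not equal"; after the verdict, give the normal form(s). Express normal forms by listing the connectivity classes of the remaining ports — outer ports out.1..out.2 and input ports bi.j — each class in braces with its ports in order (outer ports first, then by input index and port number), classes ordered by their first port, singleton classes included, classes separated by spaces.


equal — both sides give {out.1, b1.2, b2.1} {out.2} {b1.1} {b2.2} {b3.1, b4.1} {b3.2} {b4.2}

The first composite normalizes to {out.1, b1.2, b2.1} {out.2} {b1.1} {b2.2} {b3.1, b4.1} {b3.2} {b4.2}
The second composite normalizes to {out.1, b1.2, b2.1} {out.2} {b1.1} {b2.2} {b3.1, b4.1} {b3.2} {b4.2}
Identical normal forms: equal.


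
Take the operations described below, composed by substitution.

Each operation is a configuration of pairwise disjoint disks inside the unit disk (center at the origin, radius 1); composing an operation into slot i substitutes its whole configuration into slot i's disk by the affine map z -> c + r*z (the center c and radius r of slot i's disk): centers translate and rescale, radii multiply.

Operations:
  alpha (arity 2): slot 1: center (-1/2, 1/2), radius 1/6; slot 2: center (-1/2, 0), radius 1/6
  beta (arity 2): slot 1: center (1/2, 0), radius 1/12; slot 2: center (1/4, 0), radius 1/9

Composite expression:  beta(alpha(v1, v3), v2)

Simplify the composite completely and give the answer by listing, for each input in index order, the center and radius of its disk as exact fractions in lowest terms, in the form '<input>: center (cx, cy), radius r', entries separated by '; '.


v1: center (11/24, 1/24), radius 1/72; v2: center (1/4, 0), radius 1/9; v3: center (11/24, 0), radius 1/72

Each v-disk chains the slot maps above it in beta; radii multiply.
v1: after 2 affine steps, its disk has center (11/24, 1/24), radius 1/72
v3: after 2 affine steps, its disk has center (11/24, 0), radius 1/72
v2: after 1 affine step, its disk has center (1/4, 0), radius 1/9


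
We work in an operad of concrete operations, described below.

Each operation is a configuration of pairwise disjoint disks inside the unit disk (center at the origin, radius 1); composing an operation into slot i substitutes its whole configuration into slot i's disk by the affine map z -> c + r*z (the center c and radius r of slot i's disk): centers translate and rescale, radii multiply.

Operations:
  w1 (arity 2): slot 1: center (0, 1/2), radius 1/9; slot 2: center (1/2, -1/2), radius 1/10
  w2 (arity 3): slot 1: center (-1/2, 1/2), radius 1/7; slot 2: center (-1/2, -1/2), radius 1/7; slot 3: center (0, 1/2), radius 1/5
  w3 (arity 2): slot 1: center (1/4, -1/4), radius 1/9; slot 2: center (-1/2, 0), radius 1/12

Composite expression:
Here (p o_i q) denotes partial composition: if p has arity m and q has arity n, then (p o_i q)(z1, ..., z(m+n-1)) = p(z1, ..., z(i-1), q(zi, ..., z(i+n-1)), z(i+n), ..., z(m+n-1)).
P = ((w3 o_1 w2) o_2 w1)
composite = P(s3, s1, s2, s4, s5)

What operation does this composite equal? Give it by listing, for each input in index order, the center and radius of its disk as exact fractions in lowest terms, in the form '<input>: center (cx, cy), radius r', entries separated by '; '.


s1: center (7/36, -25/84), radius 1/567; s2: center (17/84, -79/252), radius 1/630; s3: center (7/36, -7/36), radius 1/63; s4: center (1/4, -7/36), radius 1/45; s5: center (-1/2, 0), radius 1/12

Each s-disk chains the slot maps above it in w3; radii multiply.
for s3, the 2-step affine chain lands on center (7/36, -7/36), radius 1/63
for s1, the 3-step affine chain lands on center (7/36, -25/84), radius 1/567
for s2, the 3-step affine chain lands on center (17/84, -79/252), radius 1/630
for s4, the 2-step affine chain lands on center (1/4, -7/36), radius 1/45
for s5, the 1-step affine chain lands on center (-1/2, 0), radius 1/12


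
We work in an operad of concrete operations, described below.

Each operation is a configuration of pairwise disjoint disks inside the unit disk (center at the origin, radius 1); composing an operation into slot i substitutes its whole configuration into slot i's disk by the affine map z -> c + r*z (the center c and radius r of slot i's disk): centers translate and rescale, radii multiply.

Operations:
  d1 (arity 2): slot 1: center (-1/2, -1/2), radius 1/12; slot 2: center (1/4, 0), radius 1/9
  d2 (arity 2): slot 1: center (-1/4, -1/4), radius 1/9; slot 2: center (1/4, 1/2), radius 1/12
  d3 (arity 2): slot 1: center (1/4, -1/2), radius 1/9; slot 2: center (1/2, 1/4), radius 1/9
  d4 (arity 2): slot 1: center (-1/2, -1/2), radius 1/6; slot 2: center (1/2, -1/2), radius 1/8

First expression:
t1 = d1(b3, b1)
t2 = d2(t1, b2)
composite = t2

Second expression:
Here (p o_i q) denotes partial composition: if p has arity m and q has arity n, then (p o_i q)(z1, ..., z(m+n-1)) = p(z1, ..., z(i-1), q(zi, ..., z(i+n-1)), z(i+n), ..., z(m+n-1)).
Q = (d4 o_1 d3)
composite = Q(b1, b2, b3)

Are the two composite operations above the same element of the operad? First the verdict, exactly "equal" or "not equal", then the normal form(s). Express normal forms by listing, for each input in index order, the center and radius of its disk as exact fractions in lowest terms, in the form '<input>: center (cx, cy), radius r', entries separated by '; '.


Reducing the first expression gives b1: center (-2/9, -1/4), radius 1/81; b2: center (1/4, 1/2), radius 1/12; b3: center (-11/36, -11/36), radius 1/108
Reducing the second expression gives b1: center (-11/24, -7/12), radius 1/54; b2: center (-5/12, -11/24), radius 1/54; b3: center (1/2, -1/2), radius 1/8
The normal forms differ: not equal.

not equal; the first gives b1: center (-2/9, -1/4), radius 1/81; b2: center (1/4, 1/2), radius 1/12; b3: center (-11/36, -11/36), radius 1/108 and the second b1: center (-11/24, -7/12), radius 1/54; b2: center (-5/12, -11/24), radius 1/54; b3: center (1/2, -1/2), radius 1/8


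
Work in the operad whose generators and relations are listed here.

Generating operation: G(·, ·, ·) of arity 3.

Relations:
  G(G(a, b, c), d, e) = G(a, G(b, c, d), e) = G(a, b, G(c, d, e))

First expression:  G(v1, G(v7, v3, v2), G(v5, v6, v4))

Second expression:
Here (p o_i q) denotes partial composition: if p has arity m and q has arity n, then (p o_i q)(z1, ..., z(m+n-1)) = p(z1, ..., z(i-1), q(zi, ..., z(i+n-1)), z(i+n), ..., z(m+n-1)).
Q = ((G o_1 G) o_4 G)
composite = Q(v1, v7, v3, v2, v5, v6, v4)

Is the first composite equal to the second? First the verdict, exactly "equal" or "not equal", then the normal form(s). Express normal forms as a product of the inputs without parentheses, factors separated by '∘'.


equal; both compose to v1 ∘ v7 ∘ v3 ∘ v2 ∘ v5 ∘ v6 ∘ v4

Normal form of the first expression: v1 ∘ v7 ∘ v3 ∘ v2 ∘ v5 ∘ v6 ∘ v4
Normal form of the second expression: v1 ∘ v7 ∘ v3 ∘ v2 ∘ v5 ∘ v6 ∘ v4
The normal forms match — equal.


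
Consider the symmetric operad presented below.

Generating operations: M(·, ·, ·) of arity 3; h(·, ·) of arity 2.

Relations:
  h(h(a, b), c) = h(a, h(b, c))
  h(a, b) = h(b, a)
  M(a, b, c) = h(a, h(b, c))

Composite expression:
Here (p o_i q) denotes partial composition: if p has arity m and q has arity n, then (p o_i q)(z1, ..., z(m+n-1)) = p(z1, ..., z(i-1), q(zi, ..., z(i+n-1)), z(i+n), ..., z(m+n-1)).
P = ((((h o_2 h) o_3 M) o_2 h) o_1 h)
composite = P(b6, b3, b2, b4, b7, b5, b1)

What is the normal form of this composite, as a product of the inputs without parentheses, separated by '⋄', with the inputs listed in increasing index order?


Any arrangement under h is one operation, so sort the b-inputs.
h(b6, b3) reduces to b6 ⋄ b3
h(b2, b4) reduces to b2 ⋄ b4
M(b7, b5, b1) reduces to b7 ⋄ b5 ⋄ b1
h(h(b2, b4), M(b7, b5, b1)) reduces to b2 ⋄ b4 ⋄ b7 ⋄ b5 ⋄ b1
h(h(b6, b3), h(h(b2, b4), M(b7, b5, b1))) reduces to b6 ⋄ b3 ⋄ b2 ⋄ b4 ⋄ b7 ⋄ b5 ⋄ b1
reordering the factors by index: b1 ⋄ b2 ⋄ b3 ⋄ b4 ⋄ b5 ⋄ b6 ⋄ b7

b1 ⋄ b2 ⋄ b3 ⋄ b4 ⋄ b5 ⋄ b6 ⋄ b7


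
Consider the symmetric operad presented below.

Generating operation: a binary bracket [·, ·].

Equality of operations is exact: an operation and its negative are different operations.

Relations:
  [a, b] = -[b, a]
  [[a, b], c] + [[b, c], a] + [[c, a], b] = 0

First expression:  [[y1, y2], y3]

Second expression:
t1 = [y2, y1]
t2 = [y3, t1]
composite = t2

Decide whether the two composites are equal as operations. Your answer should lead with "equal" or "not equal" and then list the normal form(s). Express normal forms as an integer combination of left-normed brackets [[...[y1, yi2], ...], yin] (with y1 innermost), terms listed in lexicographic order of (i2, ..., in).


equal — both sides give [[y1, y2], y3]


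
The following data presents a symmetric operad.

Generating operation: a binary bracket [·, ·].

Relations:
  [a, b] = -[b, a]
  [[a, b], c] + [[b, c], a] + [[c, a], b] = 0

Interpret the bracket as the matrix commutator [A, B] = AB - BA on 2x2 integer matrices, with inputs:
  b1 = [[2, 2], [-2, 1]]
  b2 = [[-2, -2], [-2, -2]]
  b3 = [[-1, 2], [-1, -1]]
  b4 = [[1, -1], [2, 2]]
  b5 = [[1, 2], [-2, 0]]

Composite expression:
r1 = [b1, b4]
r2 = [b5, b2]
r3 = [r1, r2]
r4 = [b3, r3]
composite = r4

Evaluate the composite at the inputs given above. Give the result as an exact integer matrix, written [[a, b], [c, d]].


[[-8, -8], [-4, 8]]

[b1, b4] = [[2, 1], [0, -2]]
[b5, b2] = [[-8, -2], [2, 8]]
[[b1, b4], [b5, b2]] = [[2, 8], [-8, -2]]
[b3, [[b1, b4], [b5, b2]]] = [[-8, -8], [-4, 8]]


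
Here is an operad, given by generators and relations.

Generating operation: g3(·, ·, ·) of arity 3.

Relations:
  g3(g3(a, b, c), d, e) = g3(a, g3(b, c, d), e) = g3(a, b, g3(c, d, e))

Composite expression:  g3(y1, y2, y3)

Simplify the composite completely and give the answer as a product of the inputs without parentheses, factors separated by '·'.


y1 · y2 · y3

Under associativity of g3, the answer is the y's in reading order.
g3(y1, y2, y3) unparenthesizes to y1 · y2 · y3


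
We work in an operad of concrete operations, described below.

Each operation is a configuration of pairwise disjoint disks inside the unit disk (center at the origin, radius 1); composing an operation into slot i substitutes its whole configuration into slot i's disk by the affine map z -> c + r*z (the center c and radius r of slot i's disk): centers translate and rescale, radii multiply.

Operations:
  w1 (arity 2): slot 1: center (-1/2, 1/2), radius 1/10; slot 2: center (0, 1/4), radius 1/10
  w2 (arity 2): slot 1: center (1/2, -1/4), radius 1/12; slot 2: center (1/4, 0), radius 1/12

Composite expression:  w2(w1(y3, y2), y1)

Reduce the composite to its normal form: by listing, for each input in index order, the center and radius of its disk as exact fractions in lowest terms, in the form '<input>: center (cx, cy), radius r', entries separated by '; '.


y1: center (1/4, 0), radius 1/12; y2: center (1/2, -11/48), radius 1/120; y3: center (11/24, -5/24), radius 1/120


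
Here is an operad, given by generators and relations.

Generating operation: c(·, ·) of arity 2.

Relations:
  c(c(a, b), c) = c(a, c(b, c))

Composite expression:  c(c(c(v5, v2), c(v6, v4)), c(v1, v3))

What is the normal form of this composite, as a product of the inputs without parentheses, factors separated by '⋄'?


v5 ⋄ v2 ⋄ v6 ⋄ v4 ⋄ v1 ⋄ v3

Associativity of c dissolves the nesting; only the v-input order survives.
c(v5, v2) linearizes to v5 ⋄ v2
c(v6, v4) linearizes to v6 ⋄ v4
c(c(v5, v2), c(v6, v4)) linearizes to v5 ⋄ v2 ⋄ v6 ⋄ v4
c(v1, v3) linearizes to v1 ⋄ v3
c(c(c(v5, v2), c(v6, v4)), c(v1, v3)) linearizes to v5 ⋄ v2 ⋄ v6 ⋄ v4 ⋄ v1 ⋄ v3


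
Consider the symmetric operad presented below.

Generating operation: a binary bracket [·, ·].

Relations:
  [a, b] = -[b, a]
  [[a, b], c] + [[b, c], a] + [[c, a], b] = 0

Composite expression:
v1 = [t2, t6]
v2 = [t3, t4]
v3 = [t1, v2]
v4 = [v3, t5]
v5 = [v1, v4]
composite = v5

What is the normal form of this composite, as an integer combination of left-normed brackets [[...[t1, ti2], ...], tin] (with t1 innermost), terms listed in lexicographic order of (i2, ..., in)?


A multilinear Lie element is pinned by t1-initial words (t1 innermost).
Composite bracket: [[t2, t6], [[t1, [t3, t4]], t5]]
Applying ab - ba throughout gives 32 signed words (2^5 = 32).
Only words starting with t1 matter:
  t1t3t4t5t2t6 (sign -1) contributes -[[[[[t1, t3], t4], t5], t2], t6]
  t1t3t4t5t6t2 (sign +1) contributes +[[[[[t1, t3], t4], t5], t6], t2]
  t1t4t3t5t2t6 (sign +1) contributes +[[[[[t1, t4], t3], t5], t2], t6]
  t1t4t3t5t6t2 (sign -1) contributes -[[[[[t1, t4], t3], t5], t6], t2]

-[[[[[t1, t3], t4], t5], t2], t6] + [[[[[t1, t3], t4], t5], t6], t2] + [[[[[t1, t4], t3], t5], t2], t6] - [[[[[t1, t4], t3], t5], t6], t2]


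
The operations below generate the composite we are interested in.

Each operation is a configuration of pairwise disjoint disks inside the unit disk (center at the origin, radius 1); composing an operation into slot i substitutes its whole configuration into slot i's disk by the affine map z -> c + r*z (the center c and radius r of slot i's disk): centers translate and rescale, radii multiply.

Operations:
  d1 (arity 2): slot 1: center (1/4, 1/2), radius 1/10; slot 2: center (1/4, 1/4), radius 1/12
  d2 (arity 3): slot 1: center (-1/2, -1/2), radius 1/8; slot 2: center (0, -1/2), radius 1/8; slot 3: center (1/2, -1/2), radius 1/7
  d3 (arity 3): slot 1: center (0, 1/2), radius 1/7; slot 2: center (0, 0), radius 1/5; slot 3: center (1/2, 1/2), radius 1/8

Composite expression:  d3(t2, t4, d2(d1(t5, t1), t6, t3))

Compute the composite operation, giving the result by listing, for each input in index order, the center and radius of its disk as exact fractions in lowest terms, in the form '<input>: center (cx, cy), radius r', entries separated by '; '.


Nesting under d3 composes maps z -> c + r*z down each t-path.
t2 passes through 1 substitution, ending at center (0, 1/2), radius 1/7
t4 passes through 1 substitution, ending at center (0, 0), radius 1/5
t5 passes through 3 substitutions, ending at center (113/256, 57/128), radius 1/640
t1 passes through 3 substitutions, ending at center (113/256, 113/256), radius 1/768
t6 passes through 2 substitutions, ending at center (1/2, 7/16), radius 1/64
t3 passes through 2 substitutions, ending at center (9/16, 7/16), radius 1/56

t1: center (113/256, 113/256), radius 1/768; t2: center (0, 1/2), radius 1/7; t3: center (9/16, 7/16), radius 1/56; t4: center (0, 0), radius 1/5; t5: center (113/256, 57/128), radius 1/640; t6: center (1/2, 7/16), radius 1/64


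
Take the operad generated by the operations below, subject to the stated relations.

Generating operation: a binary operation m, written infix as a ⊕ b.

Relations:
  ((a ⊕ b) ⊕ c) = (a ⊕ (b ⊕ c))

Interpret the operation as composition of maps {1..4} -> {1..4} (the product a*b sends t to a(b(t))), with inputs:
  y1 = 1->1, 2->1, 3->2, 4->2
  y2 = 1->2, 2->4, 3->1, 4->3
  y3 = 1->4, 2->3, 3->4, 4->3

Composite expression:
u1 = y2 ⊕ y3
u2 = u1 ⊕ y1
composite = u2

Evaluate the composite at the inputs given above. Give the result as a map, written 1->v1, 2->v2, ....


1->3, 2->3, 3->1, 4->1

(y2 ⊕ y3) = 1->3, 2->1, 3->3, 4->1
((y2 ⊕ y3) ⊕ y1) = 1->3, 2->3, 3->1, 4->1


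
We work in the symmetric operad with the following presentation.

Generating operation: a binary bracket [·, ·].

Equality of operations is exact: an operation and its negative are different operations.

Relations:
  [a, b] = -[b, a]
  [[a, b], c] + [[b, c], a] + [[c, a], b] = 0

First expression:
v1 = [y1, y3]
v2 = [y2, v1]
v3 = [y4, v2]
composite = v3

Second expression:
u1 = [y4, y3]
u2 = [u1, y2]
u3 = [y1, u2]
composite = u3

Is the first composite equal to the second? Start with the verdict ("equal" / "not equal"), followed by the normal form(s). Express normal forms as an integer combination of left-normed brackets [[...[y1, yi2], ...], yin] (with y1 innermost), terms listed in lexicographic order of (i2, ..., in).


The first expression, normalized: [[[y1, y3], y2], y4]
The second expression, normalized: [[[y1, y2], y3], y4] - [[[y1, y2], y4], y3] - [[[y1, y3], y4], y2] + [[[y1, y4], y3], y2]
Different reductions; not equal.

not equal; the first gives [[[y1, y3], y2], y4] and the second [[[y1, y2], y3], y4] - [[[y1, y2], y4], y3] - [[[y1, y3], y4], y2] + [[[y1, y4], y3], y2]


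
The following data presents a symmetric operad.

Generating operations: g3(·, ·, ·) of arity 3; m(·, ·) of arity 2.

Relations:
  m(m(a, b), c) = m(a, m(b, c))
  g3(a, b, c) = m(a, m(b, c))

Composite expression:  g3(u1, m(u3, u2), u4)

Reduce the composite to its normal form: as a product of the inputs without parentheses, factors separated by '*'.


u1 * u3 * u2 * u4


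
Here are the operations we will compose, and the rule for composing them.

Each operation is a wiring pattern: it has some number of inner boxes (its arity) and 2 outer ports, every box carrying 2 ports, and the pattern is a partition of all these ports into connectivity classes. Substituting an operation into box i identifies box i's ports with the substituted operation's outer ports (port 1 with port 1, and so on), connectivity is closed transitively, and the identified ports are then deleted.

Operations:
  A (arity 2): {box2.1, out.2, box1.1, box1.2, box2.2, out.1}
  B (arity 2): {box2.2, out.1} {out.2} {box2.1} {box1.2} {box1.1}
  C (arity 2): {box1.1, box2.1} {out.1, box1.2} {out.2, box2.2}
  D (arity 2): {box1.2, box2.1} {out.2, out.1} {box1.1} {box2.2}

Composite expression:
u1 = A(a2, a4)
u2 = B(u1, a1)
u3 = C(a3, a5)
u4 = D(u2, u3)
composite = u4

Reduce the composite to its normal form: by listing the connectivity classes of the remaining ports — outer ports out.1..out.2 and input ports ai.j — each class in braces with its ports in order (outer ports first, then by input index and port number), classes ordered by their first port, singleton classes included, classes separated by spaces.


Connectivity passes through glued D-boundaries; trace each wire chain.
the subtree at A composes to {out.1, out.2, a2.1, a2.2, a4.1, a4.2} on (a2, a4); out.j = own outer ports
the subtree at B composes to {out.1, a1.2} {out.2} {a1.1} {a2.1, a2.2, a4.1, a4.2} on (a2, a4, a1); out.j = own outer ports
the subtree at C composes to {out.1, a3.2} {out.2, a5.2} {a3.1, a5.1} on (a3, a5); out.j = own outer ports
the subtree at D composes to {out.1, out.2} {a1.1} {a1.2} {a2.1, a2.2, a4.1, a4.2} {a3.1, a5.1} {a3.2} {a5.2} on (a2, a4, a1, a3, a5); out.j = own outer ports

{out.1, out.2} {a1.1} {a1.2} {a2.1, a2.2, a4.1, a4.2} {a3.1, a5.1} {a3.2} {a5.2}


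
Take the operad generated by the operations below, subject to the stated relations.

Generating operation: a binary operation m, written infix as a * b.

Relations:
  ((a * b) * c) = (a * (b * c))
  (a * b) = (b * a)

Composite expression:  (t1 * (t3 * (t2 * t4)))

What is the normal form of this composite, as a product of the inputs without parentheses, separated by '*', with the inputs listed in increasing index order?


t1 * t2 * t3 * t4

Both nesting and order wash out for m; what remains is which t's occur.
(t2 * t4) collapses to t2 * t4
(t3 * (t2 * t4)) collapses to t3 * t2 * t4
(t1 * (t3 * (t2 * t4))) collapses to t1 * t3 * t2 * t4
reordering the factors by index: t1 * t2 * t3 * t4


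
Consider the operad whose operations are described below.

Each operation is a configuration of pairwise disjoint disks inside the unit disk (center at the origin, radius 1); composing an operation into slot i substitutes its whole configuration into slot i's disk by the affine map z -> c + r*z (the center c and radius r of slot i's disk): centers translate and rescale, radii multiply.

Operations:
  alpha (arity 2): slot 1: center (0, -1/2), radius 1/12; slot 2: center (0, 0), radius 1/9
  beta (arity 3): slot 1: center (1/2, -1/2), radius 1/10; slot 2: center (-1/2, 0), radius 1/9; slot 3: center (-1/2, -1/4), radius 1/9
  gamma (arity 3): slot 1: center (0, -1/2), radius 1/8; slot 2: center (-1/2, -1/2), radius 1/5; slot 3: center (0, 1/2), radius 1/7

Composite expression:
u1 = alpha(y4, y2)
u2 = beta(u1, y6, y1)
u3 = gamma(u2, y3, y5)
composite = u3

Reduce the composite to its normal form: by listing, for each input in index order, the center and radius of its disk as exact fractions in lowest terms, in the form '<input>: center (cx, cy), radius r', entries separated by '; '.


y1: center (-1/16, -17/32), radius 1/72; y2: center (1/16, -9/16), radius 1/720; y3: center (-1/2, -1/2), radius 1/5; y4: center (1/16, -91/160), radius 1/960; y5: center (0, 1/2), radius 1/7; y6: center (-1/16, -1/2), radius 1/72

Follow each y-input down from gamma: c' goes to c + r*c', radius to r*r'.
input y4: applying the 3 nested substitutions gives center (1/16, -91/160), radius 1/960
input y2: applying the 3 nested substitutions gives center (1/16, -9/16), radius 1/720
input y6: applying the 2 nested substitutions gives center (-1/16, -1/2), radius 1/72
input y1: applying the 2 nested substitutions gives center (-1/16, -17/32), radius 1/72
input y3: applying the 1 nested substitution gives center (-1/2, -1/2), radius 1/5
input y5: applying the 1 nested substitution gives center (0, 1/2), radius 1/7
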